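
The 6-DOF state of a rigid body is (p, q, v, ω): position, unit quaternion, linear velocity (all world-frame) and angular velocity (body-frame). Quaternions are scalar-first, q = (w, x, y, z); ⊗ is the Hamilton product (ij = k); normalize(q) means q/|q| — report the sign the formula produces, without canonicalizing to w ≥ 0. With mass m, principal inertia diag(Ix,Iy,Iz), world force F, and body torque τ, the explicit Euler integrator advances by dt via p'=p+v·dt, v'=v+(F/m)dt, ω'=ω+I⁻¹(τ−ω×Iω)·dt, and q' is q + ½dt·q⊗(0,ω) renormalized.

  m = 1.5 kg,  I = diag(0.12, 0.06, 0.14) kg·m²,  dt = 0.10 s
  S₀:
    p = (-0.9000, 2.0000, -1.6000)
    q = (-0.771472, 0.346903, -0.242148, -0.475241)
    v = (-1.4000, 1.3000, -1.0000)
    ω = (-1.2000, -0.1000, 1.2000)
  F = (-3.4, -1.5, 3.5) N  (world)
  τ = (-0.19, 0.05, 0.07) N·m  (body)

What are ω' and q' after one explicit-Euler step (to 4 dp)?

ω' = (-1.3503, -0.0647, 1.2551)
q' = (-0.7208, 0.3749, -0.2298, -0.5359)

precession coupling ω×(Iω) = (-0.0096, 0.0288, -0.0072)
α = I⁻¹(τ − ω×Iω) = (-1.5033, 0.3533, 0.5514)
new body rate ω' = (-1.3503, -0.0647, 1.2551)
2q̇ = q⊗(0,ω) = (0.9623580, 0.5876647, 0.2311528, -1.2510343)
updated quaternion q' = (-0.7208, 0.3749, -0.2298, -0.5359)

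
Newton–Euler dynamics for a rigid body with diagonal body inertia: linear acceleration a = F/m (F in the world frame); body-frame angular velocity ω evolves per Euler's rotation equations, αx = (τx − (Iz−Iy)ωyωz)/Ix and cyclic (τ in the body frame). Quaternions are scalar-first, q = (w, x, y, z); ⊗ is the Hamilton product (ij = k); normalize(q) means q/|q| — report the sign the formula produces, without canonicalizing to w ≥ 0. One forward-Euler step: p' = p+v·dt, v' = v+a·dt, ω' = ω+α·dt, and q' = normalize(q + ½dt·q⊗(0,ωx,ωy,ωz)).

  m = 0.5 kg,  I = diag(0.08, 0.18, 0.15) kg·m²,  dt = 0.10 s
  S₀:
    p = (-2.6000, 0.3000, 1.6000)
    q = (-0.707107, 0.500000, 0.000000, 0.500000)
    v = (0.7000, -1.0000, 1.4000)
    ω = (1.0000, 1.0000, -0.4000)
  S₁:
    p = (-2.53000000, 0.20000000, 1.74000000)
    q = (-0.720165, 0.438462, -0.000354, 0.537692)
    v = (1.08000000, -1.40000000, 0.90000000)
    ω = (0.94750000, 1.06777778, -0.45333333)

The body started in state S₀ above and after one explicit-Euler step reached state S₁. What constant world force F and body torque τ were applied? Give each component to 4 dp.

F = (1.9000, -2.0000, -2.5000)
τ = (-0.0300, 0.1500, 0.0200)

ω₁ − ω₀ = (-0.05250000, 0.06777778, -0.05333333)
precession coupling = (0.0120, 0.0280, 0.1000)
I·α + gyro = (-0.0300, 0.1500, 0.0200)
v₁ − v₀ = (0.38000000, -0.40000000, -0.50000000)
applied force F = (1.9000, -2.0000, -2.5000)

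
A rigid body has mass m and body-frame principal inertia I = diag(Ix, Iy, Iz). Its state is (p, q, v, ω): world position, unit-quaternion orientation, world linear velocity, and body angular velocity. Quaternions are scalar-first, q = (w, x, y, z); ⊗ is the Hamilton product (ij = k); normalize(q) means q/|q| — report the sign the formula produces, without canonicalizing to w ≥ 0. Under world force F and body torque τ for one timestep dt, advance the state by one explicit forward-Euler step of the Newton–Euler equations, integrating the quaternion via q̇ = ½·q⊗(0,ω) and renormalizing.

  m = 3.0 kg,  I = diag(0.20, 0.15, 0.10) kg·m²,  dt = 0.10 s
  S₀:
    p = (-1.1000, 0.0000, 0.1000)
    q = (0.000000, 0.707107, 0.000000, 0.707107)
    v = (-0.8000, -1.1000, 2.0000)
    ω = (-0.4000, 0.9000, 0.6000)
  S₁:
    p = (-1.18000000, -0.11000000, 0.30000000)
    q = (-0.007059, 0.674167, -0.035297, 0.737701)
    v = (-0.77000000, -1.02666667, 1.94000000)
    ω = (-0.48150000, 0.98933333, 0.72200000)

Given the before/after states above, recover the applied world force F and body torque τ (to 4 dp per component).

F = (0.9000, 2.2000, -1.8000)
τ = (-0.1900, 0.1100, 0.1400)

Δω = ω₁−ω₀ = (-0.08150000, 0.08933333, 0.12200000)
ω₀×(Iω₀) = (-0.0270, -0.0240, 0.0180)
applied torque τ = (-0.1900, 0.1100, 0.1400)
velocity change Δv = (0.03000000, 0.07333333, -0.06000000)
F = m·Δv/dt = (0.9000, 2.2000, -1.8000)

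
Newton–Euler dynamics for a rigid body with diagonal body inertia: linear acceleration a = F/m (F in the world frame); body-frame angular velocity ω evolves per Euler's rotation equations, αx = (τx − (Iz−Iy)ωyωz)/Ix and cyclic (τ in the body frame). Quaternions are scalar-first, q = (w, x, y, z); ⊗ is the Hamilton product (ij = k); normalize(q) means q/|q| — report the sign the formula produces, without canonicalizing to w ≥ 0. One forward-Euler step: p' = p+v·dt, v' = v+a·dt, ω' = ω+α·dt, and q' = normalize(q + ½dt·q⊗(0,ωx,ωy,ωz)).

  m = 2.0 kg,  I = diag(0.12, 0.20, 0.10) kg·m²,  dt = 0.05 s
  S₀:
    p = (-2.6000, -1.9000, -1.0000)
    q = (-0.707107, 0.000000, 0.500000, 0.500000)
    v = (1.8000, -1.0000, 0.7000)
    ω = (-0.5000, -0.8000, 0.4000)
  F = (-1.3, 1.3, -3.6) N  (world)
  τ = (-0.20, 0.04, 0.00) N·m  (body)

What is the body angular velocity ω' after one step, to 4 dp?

precession coupling ω×(Iω) = (0.0320, -0.0040, 0.0320)
α = I⁻¹(τ − ω×Iω) = (-1.9333, 0.2200, -0.3200)
ω + α·dt = (-0.5967, -0.7890, 0.3840)

ω' = (-0.5967, -0.7890, 0.3840)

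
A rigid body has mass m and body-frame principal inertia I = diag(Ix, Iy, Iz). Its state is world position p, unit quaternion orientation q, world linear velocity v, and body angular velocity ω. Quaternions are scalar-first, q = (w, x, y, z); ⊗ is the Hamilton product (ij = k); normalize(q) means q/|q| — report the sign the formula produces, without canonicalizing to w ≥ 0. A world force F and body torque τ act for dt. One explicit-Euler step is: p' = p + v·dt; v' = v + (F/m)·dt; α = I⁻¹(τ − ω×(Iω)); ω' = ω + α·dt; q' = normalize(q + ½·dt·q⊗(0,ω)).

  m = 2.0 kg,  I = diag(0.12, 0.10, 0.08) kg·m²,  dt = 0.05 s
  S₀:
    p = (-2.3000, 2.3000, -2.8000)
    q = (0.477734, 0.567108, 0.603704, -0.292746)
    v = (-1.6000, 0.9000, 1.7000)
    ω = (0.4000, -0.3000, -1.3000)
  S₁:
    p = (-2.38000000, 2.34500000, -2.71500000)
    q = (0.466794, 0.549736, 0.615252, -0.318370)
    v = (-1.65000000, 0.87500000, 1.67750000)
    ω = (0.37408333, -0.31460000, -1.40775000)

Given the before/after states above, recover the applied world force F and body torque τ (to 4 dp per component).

F = (-2.0000, -1.0000, -0.9000)
τ = (-0.0700, -0.0500, -0.1700)

v₁ − v₀ = (-0.05000000, -0.02500000, -0.02250000)
m·(v₁−v₀)/dt = (-2.0000, -1.0000, -0.9000)
ω₁ − ω₀ = (-0.02591667, -0.01460000, -0.10775000)
I·α + gyro = (-0.0700, -0.0500, -0.1700)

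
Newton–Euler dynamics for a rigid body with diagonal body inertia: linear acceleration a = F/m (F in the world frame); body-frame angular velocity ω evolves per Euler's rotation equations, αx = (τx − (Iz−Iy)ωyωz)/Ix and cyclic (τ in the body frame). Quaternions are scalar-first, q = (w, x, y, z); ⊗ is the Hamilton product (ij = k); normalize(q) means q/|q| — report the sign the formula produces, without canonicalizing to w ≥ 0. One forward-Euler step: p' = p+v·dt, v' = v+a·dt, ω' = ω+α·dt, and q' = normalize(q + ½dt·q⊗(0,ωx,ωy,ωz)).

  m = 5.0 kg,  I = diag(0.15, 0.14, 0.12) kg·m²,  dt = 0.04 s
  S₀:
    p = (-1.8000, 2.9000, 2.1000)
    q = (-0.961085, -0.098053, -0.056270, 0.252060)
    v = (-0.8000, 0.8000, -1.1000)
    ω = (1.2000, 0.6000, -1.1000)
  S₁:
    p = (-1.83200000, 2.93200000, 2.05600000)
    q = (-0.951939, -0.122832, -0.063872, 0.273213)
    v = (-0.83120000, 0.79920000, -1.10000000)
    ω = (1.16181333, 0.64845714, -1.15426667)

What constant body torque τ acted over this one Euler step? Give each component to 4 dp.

τ = (-0.1300, 0.1300, -0.1700)

rate change Δω = (-0.03818667, 0.04845714, -0.05426667)
precession coupling = (0.0132, -0.0396, -0.0072)
applied torque τ = (-0.1300, 0.1300, -0.1700)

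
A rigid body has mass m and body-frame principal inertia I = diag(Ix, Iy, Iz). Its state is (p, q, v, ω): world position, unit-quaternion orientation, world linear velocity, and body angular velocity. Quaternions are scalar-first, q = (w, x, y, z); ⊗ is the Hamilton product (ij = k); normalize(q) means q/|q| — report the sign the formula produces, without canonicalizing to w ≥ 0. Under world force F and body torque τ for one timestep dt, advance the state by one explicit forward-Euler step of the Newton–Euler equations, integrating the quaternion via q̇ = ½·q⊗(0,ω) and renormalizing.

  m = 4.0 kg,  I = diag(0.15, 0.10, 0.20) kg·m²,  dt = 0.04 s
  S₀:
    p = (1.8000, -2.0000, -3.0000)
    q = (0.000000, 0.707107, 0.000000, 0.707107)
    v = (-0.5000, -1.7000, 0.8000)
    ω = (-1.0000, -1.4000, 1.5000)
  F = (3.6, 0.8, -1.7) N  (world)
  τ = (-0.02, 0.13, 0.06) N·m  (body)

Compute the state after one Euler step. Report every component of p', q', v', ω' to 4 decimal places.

p' = (1.7800, -2.0680, -2.9680)
q' = (-0.0071, 0.7261, -0.0353, 0.6866)
v' = (-0.4640, -1.6920, 0.7830)
ω' = (-0.9493, -1.3780, 1.5260)

ω×(Iω) gyroscopic = (-0.2100, 0.0750, -0.0700)
angular accel α = (1.2667, 0.5500, 0.6500)
ω' = ω + α·dt = (-0.9493, -1.3780, 1.5260)
q⊗(0,ω) = (-0.3535535, 0.9899498, -1.7677675, -0.9899498)
q + ½dt·q⊗(0,ω), renormalized = (-0.0071, 0.7261, -0.0353, 0.6866)
a = (0.9000, 0.2000, -0.4250)
new position p' = (1.7800, -2.0680, -2.9680)
v + (F/m)dt = (-0.4640, -1.6920, 0.7830)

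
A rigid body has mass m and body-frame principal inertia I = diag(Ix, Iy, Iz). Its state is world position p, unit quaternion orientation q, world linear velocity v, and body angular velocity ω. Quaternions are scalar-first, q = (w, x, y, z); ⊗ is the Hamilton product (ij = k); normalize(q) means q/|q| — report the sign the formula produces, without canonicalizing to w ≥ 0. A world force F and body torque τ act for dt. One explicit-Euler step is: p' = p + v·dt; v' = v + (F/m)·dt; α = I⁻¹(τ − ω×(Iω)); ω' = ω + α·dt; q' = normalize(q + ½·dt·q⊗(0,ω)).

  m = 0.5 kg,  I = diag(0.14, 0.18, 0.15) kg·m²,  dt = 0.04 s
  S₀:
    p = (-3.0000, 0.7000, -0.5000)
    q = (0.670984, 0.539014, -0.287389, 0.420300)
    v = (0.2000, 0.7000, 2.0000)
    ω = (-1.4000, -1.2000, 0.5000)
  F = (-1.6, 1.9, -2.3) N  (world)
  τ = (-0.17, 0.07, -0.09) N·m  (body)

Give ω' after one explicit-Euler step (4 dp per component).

(τ − ω×Iω)/I = (-1.3429, 0.3500, -1.0480)
new body rate ω' = (-1.4537, -1.1860, 0.4581)

ω' = (-1.4537, -1.1860, 0.4581)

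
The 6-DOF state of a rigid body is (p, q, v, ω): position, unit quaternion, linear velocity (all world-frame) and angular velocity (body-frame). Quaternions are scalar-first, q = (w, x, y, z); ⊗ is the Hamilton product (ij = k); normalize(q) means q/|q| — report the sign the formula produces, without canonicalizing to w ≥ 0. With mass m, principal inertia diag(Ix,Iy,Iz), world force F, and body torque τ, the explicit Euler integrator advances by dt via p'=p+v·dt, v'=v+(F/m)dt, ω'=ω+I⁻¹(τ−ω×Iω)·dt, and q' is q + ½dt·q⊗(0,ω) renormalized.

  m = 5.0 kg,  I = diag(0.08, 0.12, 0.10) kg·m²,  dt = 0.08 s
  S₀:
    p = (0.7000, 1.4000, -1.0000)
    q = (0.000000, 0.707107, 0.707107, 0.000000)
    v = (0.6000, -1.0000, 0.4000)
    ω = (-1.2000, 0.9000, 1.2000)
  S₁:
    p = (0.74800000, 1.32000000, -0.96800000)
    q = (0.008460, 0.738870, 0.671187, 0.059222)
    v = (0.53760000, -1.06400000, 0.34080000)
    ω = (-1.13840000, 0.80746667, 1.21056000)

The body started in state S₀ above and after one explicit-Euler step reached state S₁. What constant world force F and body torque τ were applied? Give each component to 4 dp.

Δω = ω₁−ω₀ = (0.06160000, -0.09253333, 0.01056000)
τ = I·(Δω/dt) + ω₀×(Iω₀) = (0.0400, -0.1100, -0.0300)
velocity change Δv = (-0.06240000, -0.06400000, -0.05920000)
F = m·Δv/dt = (-3.9000, -4.0000, -3.7000)

F = (-3.9000, -4.0000, -3.7000)
τ = (0.0400, -0.1100, -0.0300)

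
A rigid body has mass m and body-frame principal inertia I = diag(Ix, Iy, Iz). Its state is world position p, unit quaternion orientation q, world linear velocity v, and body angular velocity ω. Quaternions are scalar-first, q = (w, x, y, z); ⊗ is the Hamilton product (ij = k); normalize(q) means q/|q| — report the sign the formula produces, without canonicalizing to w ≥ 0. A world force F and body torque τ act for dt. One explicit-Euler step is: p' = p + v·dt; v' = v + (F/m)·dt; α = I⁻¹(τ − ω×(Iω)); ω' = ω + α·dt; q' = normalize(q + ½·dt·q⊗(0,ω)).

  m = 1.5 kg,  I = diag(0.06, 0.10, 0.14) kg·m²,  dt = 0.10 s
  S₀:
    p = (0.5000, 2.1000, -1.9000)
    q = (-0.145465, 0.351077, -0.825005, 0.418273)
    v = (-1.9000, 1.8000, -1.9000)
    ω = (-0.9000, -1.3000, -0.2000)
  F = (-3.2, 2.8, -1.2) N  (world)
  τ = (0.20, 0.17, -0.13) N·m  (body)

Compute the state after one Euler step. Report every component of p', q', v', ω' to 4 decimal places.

ω×(Iω) gyroscopic = (0.0104, -0.0144, 0.0468)
α = I⁻¹(τ − ω×Iω) = (3.1600, 1.8440, -1.2629)
new body rate ω' = (-0.5840, -1.1156, -0.3263)
q⊗(0,ω) = (-0.6728826, 0.8396744, -0.1171258, -1.1698116)
q' = normalize(q + ½dt·q⊗(0,ω)) = (-0.1785, 0.3918, -0.8282, 0.3586)
a = (-2.1333, 1.8667, -0.8000)
p + v·dt = (0.3100, 2.2800, -2.0900)
new velocity v' = (-2.1133, 1.9867, -1.9800)

p' = (0.3100, 2.2800, -2.0900)
q' = (-0.1785, 0.3918, -0.8282, 0.3586)
v' = (-2.1133, 1.9867, -1.9800)
ω' = (-0.5840, -1.1156, -0.3263)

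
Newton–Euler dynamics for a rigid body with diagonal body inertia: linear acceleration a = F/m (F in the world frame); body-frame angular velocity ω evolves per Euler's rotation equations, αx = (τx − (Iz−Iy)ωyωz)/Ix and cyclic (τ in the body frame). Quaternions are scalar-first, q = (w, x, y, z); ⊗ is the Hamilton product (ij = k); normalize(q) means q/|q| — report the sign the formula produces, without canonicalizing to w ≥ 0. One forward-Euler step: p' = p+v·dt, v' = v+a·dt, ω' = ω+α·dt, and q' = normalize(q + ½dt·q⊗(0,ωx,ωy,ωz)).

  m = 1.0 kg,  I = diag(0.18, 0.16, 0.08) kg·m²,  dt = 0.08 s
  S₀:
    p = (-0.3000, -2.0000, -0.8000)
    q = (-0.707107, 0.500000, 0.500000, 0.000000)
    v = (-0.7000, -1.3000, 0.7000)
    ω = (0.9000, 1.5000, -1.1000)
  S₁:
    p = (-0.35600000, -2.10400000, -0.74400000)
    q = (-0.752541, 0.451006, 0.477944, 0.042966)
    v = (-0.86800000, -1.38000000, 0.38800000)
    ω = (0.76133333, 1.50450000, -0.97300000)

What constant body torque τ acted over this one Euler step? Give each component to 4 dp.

τ = (-0.1800, -0.0900, 0.1000)

Δω = ω₁−ω₀ = (-0.13866667, 0.00450000, 0.12700000)
precession coupling = (0.1320, -0.0990, -0.0270)
applied torque τ = (-0.1800, -0.0900, 0.1000)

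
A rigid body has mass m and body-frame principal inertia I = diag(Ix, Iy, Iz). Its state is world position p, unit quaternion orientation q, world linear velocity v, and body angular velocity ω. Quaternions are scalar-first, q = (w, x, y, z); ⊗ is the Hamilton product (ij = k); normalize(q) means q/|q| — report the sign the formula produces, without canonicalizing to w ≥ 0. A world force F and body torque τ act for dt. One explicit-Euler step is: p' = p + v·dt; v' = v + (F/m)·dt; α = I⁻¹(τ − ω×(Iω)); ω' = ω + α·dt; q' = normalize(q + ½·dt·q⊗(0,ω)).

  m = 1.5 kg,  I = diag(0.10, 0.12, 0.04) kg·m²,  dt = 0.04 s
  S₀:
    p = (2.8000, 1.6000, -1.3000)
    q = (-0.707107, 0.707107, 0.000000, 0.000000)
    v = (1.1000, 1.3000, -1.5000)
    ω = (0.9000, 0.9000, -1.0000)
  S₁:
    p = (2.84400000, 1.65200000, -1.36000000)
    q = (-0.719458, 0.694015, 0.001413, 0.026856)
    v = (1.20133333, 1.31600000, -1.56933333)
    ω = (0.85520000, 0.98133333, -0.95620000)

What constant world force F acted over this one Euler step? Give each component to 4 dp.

F = (3.8000, 0.6000, -2.6000)

velocity change Δv = (0.10133333, 0.01600000, -0.06933333)
applied force F = (3.8000, 0.6000, -2.6000)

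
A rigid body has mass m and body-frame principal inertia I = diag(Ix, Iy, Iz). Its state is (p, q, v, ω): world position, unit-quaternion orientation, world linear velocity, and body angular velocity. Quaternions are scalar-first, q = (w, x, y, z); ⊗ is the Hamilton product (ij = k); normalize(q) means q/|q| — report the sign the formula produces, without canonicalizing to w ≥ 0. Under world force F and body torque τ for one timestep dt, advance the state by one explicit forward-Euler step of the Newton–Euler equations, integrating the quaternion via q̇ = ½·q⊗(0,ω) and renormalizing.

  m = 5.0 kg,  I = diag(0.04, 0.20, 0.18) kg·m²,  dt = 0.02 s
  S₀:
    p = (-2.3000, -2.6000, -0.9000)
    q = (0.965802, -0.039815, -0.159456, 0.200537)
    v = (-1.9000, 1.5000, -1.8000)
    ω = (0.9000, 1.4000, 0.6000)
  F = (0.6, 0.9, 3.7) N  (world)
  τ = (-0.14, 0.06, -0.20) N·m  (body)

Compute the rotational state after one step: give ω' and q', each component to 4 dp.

precession coupling ω×(Iω) = (-0.0168, -0.0756, 0.2016)
(τ − ω×Iω)/I = (-3.0800, 0.6780, -2.2311)
ω' = ω + α·dt = (0.8384, 1.4136, 0.5554)
2q̇ = q⊗(0,ω) = (0.1387497, 0.4927964, 1.5564951, 0.6672506)
q' = normalize(q + ½dt·q⊗(0,ω)) = (0.9670, -0.0349, -0.1439, 0.2072)

ω' = (0.8384, 1.4136, 0.5554)
q' = (0.9670, -0.0349, -0.1439, 0.2072)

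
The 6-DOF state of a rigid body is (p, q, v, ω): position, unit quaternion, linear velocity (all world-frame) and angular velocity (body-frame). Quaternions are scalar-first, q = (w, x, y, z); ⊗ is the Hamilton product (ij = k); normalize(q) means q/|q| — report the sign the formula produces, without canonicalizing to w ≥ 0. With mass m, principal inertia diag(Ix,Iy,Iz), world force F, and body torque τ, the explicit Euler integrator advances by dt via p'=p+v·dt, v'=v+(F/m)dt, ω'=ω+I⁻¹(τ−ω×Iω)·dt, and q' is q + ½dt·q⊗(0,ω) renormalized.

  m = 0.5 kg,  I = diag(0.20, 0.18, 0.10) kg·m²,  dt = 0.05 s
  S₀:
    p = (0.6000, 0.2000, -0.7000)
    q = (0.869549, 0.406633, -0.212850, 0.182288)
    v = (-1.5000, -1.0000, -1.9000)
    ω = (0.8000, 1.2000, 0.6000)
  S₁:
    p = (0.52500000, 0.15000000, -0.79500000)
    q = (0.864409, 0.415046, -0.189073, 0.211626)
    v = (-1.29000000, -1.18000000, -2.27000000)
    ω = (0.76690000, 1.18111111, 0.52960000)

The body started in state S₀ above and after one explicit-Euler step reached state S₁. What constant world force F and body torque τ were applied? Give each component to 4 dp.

Δω = ω₁−ω₀ = (-0.03310000, -0.01888889, -0.07040000)
τ = I·(Δω/dt) + ω₀×(Iω₀) = (-0.1900, -0.0200, -0.1600)
velocity change Δv = (0.21000000, -0.18000000, -0.37000000)
F = m·Δv/dt = (2.1000, -1.8000, -3.7000)

F = (2.1000, -1.8000, -3.7000)
τ = (-0.1900, -0.0200, -0.1600)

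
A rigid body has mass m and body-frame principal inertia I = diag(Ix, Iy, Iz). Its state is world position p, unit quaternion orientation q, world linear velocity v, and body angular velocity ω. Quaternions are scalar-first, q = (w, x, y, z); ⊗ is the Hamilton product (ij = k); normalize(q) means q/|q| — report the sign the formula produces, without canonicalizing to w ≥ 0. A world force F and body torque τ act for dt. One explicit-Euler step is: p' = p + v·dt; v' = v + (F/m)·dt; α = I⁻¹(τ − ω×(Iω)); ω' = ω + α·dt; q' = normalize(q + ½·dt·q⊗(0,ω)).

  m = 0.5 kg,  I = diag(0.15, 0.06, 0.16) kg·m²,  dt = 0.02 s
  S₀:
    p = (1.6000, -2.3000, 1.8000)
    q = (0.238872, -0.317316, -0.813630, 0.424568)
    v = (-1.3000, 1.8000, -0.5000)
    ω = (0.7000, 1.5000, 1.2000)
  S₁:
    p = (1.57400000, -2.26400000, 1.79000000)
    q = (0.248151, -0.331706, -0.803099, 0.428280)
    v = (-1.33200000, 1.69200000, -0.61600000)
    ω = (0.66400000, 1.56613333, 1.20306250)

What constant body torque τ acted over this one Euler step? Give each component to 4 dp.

rate change Δω = (-0.03600000, 0.06613333, 0.00306250)
τ = I·(Δω/dt) + ω₀×(Iω₀) = (-0.0900, 0.1900, -0.0700)

τ = (-0.0900, 0.1900, -0.0700)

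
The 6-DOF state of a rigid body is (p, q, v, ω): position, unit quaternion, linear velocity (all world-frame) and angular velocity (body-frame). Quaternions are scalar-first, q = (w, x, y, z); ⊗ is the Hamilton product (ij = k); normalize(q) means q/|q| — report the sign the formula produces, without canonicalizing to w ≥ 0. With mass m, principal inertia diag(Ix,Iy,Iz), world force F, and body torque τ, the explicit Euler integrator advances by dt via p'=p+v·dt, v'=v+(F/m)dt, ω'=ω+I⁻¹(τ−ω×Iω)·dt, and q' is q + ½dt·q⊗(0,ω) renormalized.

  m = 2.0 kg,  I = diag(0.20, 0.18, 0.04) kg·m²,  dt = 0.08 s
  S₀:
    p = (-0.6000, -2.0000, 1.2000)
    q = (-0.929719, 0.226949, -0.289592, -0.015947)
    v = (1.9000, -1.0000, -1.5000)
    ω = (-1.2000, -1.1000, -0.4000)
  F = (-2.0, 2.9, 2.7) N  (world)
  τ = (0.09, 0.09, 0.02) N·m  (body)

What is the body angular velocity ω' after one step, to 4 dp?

ω' = (-1.1394, -1.0941, -0.3072)

precession coupling ω×(Iω) = (-0.0616, 0.0768, -0.0264)
(τ − ω×Iω)/I = (0.7580, 0.0733, 1.1600)
new body rate ω' = (-1.1394, -1.0941, -0.3072)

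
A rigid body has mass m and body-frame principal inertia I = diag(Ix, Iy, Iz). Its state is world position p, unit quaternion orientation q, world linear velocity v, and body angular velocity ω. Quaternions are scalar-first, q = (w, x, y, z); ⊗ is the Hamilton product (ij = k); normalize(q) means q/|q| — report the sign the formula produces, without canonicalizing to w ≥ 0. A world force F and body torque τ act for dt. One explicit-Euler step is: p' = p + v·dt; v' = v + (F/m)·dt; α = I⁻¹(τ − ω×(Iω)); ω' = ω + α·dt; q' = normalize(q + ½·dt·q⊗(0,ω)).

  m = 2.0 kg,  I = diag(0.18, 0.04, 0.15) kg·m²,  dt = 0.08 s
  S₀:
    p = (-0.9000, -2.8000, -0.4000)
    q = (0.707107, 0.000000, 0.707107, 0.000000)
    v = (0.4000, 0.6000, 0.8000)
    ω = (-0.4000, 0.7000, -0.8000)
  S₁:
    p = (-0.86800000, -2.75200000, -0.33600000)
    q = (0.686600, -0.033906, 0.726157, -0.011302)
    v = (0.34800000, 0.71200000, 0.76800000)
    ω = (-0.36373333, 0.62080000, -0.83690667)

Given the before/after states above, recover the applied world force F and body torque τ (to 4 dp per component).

velocity change Δv = (-0.05200000, 0.11200000, -0.03200000)
m·(v₁−v₀)/dt = (-1.3000, 2.8000, -0.8000)
rate change Δω = (0.03626667, -0.07920000, -0.03690667)
τ = I·(Δω/dt) + ω₀×(Iω₀) = (0.0200, -0.0300, -0.0300)

F = (-1.3000, 2.8000, -0.8000)
τ = (0.0200, -0.0300, -0.0300)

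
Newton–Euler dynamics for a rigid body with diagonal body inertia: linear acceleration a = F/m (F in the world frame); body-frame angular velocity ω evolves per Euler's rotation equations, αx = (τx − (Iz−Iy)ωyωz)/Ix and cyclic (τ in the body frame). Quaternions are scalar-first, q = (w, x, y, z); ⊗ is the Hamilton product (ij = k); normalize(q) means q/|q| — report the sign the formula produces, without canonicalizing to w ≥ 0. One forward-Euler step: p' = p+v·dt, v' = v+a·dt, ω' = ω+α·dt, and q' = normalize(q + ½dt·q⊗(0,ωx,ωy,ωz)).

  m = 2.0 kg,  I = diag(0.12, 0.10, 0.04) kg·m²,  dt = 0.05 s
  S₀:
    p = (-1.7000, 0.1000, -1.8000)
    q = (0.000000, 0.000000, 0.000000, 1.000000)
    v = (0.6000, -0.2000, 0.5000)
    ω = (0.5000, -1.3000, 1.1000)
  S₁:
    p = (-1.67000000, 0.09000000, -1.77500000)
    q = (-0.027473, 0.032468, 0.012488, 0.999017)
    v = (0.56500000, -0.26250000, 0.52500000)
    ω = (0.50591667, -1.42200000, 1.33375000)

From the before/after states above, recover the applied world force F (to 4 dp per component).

F = (-1.4000, -2.5000, 1.0000)

Δv = v₁−v₀ = (-0.03500000, -0.06250000, 0.02500000)
applied force F = (-1.4000, -2.5000, 1.0000)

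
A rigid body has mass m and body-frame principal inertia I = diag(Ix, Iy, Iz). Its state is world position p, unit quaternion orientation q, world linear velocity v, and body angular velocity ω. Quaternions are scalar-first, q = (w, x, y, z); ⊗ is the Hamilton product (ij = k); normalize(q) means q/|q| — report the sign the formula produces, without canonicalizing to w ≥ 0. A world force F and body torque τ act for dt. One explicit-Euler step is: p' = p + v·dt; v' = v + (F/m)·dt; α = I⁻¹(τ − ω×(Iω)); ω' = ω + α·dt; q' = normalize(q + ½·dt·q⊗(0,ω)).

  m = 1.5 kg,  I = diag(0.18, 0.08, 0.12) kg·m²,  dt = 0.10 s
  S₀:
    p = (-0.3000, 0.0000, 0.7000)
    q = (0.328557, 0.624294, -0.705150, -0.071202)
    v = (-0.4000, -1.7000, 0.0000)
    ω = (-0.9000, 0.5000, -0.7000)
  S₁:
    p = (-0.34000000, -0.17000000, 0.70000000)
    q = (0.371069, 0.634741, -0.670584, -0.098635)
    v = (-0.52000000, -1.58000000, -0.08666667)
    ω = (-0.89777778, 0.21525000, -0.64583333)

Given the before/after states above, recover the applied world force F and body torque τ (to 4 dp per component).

velocity change Δv = (-0.12000000, 0.12000000, -0.08666667)
m·(v₁−v₀)/dt = (-1.8000, 1.8000, -1.3000)
ω₁ − ω₀ = (0.00222222, -0.28475000, 0.05416667)
gyro term ω₀×Iω₀ = (-0.0140, 0.0378, 0.0450)
I·α + gyro = (-0.0100, -0.1900, 0.1100)

F = (-1.8000, 1.8000, -1.3000)
τ = (-0.0100, -0.1900, 0.1100)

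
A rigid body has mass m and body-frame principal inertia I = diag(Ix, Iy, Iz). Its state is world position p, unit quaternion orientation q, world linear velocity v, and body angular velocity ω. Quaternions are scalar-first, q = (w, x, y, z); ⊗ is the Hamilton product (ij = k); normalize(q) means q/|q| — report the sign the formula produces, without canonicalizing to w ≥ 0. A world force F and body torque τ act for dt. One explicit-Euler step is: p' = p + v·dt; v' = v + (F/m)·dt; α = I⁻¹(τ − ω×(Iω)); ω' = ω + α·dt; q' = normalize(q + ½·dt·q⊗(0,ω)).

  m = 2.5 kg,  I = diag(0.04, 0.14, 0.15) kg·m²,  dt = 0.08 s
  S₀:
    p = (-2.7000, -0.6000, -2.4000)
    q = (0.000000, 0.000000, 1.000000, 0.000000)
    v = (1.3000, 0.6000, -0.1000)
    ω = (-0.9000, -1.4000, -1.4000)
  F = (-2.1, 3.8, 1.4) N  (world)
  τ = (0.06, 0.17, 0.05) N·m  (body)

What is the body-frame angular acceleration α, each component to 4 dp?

α = (1.0100, 2.2043, -0.5067)

ω×(Iω) gyroscopic = (0.0196, -0.1386, 0.1260)
α = I⁻¹(τ − ω×Iω) = (1.0100, 2.2043, -0.5067)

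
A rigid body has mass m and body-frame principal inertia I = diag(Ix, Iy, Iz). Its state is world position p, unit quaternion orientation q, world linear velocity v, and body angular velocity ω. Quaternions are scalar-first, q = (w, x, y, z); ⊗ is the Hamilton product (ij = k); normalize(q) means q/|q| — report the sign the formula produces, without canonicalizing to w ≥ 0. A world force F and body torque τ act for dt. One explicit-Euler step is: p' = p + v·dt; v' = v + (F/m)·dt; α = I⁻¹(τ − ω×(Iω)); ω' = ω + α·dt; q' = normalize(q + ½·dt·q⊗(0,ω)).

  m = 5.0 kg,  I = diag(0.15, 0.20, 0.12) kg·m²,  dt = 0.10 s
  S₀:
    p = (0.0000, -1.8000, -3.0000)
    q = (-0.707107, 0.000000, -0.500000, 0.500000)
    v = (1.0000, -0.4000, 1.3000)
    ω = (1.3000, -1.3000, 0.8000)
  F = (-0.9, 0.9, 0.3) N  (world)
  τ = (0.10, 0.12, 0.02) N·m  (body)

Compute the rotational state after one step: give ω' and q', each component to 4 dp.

(τ − ω×Iω)/I = (0.1120, 0.4440, 0.8708)
ω' = ω + α·dt = (1.3112, -1.2556, 0.8871)
2q̇ = q⊗(0,ω) = (-1.0500000, -0.6692391, 1.5692391, 0.0843144)
updated quaternion q' = (-0.7558, -0.0333, -0.4194, 0.5017)

ω' = (1.3112, -1.2556, 0.8871)
q' = (-0.7558, -0.0333, -0.4194, 0.5017)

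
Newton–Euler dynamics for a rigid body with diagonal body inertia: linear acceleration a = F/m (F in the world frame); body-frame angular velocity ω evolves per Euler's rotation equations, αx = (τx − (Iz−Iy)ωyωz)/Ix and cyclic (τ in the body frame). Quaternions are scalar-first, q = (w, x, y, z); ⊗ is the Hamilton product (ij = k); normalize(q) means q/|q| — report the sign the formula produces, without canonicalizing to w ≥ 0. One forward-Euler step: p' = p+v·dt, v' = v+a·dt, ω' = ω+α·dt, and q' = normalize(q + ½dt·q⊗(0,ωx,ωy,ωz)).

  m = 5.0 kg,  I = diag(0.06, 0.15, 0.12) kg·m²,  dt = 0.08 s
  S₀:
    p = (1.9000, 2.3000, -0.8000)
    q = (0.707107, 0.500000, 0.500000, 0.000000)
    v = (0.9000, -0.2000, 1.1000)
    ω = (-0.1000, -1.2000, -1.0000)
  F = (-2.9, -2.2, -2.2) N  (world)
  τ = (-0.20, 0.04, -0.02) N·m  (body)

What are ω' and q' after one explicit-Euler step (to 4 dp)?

ω' = (-0.3187, -1.1755, -1.0205)
q' = (0.7317, 0.4762, 0.4851, -0.0502)

ω×(Iω) gyroscopic = (-0.0360, -0.0060, 0.0108)
angular accel α = (-2.7333, 0.3067, -0.2567)
ω' = ω + α·dt = (-0.3187, -1.1755, -1.0205)
2q̇ = q⊗(0,ω) = (0.6500000, -0.5707107, -0.3485284, -1.2571070)
updated quaternion q' = (0.7317, 0.4762, 0.4851, -0.0502)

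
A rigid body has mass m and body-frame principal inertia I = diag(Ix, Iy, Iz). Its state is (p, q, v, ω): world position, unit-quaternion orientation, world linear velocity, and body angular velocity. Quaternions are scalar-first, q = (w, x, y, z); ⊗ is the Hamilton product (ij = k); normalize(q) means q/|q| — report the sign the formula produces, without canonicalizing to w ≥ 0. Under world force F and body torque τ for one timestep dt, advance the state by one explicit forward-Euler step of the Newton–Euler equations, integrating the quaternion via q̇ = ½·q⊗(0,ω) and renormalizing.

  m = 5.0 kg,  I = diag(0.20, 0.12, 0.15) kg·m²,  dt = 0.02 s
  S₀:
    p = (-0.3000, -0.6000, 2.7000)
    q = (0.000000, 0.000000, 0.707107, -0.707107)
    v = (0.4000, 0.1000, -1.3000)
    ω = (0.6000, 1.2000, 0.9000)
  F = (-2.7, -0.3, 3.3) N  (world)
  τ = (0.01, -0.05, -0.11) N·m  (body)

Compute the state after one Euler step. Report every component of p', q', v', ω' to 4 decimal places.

p' = (-0.2920, -0.5980, 2.6740)
q' = (-0.0021, 0.0148, 0.7028, -0.7113)
v' = (0.3892, 0.0988, -1.2868)
ω' = (0.5978, 1.1872, 0.8930)

(τ − ω×Iω)/I = (-0.1120, -0.6417, -0.3493)
ω' = ω + α·dt = (0.5978, 1.1872, 0.8930)
Hamilton product q⊗(0,ω) = (-0.2121321, 1.4849247, -0.4242642, -0.4242642)
updated quaternion q' = (-0.0021, 0.0148, 0.7028, -0.7113)
a = (-0.5400, -0.0600, 0.6600)
p + v·dt = (-0.2920, -0.5980, 2.6740)
v + (F/m)dt = (0.3892, 0.0988, -1.2868)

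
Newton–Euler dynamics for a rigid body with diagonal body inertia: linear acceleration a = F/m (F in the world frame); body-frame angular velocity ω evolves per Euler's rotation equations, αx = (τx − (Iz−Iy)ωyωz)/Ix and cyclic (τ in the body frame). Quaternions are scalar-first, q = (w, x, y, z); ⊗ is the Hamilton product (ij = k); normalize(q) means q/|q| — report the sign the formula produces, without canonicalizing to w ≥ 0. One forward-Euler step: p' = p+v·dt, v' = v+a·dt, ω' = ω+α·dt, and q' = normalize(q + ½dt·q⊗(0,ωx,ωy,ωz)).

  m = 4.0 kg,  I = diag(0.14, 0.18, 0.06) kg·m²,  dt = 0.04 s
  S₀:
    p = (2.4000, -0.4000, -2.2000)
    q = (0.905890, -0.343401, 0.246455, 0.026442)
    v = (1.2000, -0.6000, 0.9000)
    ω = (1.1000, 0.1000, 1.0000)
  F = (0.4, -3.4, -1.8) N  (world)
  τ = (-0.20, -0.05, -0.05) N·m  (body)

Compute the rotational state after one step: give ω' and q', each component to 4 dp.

ω' = (1.0463, 0.0693, 0.9637)
q' = (0.9120, -0.3185, 0.2556, 0.0384)

α = I⁻¹(τ − ω×Iω) = (-1.3429, -0.7667, -0.9067)
new body rate ω' = (1.0463, 0.0693, 0.9637)
q⊗(0,ω) = (0.3266536, 1.2402898, 0.4630762, 0.6004494)
q + ½dt·q⊗(0,ω), renormalized = (0.9120, -0.3185, 0.2556, 0.0384)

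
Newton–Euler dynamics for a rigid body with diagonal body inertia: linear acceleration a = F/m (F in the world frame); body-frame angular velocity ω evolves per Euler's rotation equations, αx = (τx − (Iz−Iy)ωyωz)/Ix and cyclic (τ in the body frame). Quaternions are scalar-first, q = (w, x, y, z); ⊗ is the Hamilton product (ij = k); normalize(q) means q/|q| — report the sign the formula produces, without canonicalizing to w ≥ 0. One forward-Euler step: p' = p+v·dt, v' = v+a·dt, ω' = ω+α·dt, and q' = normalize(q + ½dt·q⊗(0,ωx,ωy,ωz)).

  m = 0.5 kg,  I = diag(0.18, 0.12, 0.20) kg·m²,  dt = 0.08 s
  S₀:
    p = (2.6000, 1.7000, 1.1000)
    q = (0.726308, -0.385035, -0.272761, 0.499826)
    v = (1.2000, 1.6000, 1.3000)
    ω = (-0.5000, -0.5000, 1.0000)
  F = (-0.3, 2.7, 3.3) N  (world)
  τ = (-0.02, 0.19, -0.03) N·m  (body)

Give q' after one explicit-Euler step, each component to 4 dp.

q' = (0.6923, -0.4000, -0.2815, 0.5305)

q⊗(0,ω) = (-0.8287240, -0.3860020, -0.2280320, 0.7824450)
updated quaternion q' = (0.6923, -0.4000, -0.2815, 0.5305)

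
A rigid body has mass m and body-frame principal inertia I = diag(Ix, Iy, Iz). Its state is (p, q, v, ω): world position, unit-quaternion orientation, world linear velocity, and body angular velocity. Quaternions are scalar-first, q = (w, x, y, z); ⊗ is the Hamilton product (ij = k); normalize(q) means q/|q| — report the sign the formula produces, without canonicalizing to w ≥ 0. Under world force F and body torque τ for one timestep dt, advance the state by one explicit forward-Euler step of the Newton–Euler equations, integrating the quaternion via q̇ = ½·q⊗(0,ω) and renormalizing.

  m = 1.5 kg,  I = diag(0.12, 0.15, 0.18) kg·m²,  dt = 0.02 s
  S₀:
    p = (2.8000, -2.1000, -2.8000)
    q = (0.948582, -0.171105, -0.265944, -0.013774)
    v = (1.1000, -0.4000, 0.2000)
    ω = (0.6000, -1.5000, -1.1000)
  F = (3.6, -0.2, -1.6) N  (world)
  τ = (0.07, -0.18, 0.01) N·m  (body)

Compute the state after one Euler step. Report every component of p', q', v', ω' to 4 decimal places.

p' = (2.8220, -2.1080, -2.7960)
q' = (0.9453, -0.1627, -0.2821, -0.0200)
v' = (1.1480, -0.4027, 0.1787)
ω' = (0.6034, -1.5293, -1.0959)

p + v·dt = (2.8220, -2.1080, -2.7960)
v' = v + a·dt = (1.1480, -0.4027, 0.1787)
gyro term ω×Iω = (0.0495, 0.0396, -0.0270)
angular accel α = (0.1708, -1.4640, 0.2056)
new body rate ω' = (0.6034, -1.5293, -1.0959)
Hamilton product q⊗(0,ω) = (-0.3114044, 0.8410266, -1.6193529, -0.6272163)
updated quaternion q' = (0.9453, -0.1627, -0.2821, -0.0200)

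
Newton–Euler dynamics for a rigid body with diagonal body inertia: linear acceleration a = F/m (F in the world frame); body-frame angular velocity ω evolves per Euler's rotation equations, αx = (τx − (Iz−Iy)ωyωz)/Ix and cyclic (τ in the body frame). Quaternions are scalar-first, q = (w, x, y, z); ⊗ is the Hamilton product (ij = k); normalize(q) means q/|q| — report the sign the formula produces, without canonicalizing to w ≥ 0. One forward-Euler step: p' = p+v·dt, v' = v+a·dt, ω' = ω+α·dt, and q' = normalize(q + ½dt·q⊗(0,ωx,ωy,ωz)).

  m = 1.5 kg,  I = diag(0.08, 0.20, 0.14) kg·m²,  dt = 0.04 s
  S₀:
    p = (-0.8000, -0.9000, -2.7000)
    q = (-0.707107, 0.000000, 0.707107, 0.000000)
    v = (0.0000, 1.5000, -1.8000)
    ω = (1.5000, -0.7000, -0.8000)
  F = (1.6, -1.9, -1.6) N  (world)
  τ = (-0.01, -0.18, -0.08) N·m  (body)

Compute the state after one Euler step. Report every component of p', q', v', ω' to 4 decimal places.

p' = (-0.8000, -0.8400, -2.7720)
q' = (-0.6967, -0.0325, 0.7165, -0.0099)
v' = (0.0427, 1.4493, -1.8427)
ω' = (1.5118, -0.7504, -0.7869)

a = F/m = (1.0667, -1.2667, -1.0667)
p + v·dt = (-0.8000, -0.8400, -2.7720)
v + (F/m)dt = (0.0427, 1.4493, -1.8427)
α = I⁻¹(τ − ω×Iω) = (0.2950, -1.2600, 0.3286)
new body rate ω' = (1.5118, -0.7504, -0.7869)
Hamilton product q⊗(0,ω) = (0.4949749, -1.6263461, 0.4949749, -0.4949749)
updated quaternion q' = (-0.6967, -0.0325, 0.7165, -0.0099)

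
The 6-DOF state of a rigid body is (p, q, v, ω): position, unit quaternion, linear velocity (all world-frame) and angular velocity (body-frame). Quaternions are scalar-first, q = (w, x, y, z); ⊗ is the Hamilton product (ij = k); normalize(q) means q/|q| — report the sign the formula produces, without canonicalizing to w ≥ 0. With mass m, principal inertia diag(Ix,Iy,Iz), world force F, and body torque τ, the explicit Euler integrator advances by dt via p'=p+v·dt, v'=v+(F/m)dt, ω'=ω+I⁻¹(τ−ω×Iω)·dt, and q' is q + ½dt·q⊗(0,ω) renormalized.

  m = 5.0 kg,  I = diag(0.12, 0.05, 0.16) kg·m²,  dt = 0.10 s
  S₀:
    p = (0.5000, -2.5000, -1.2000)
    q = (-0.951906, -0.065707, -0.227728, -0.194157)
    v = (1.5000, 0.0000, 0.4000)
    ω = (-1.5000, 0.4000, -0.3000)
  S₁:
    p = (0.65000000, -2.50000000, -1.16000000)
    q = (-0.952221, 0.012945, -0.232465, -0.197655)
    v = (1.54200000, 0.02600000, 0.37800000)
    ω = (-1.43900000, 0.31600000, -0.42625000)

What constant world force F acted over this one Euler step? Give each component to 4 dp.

F = (2.1000, 1.3000, -1.1000)

Δv = v₁−v₀ = (0.04200000, 0.02600000, -0.02200000)
m·(v₁−v₀)/dt = (2.1000, 1.3000, -1.1000)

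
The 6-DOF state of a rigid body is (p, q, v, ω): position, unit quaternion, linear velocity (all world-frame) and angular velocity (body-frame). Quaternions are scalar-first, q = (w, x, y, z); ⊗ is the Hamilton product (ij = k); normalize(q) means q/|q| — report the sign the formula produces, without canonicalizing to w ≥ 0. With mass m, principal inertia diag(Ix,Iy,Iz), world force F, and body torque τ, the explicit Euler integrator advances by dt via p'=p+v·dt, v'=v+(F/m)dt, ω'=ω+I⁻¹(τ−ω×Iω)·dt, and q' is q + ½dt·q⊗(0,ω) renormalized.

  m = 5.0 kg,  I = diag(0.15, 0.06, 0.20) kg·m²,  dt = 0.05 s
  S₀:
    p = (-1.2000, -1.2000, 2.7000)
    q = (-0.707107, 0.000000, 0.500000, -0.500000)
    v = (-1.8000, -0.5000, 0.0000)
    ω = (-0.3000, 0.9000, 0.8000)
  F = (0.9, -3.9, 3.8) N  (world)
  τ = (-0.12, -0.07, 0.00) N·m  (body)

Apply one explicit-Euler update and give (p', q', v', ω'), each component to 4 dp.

ω×(Iω) gyroscopic = (0.1008, 0.0120, 0.0243)
angular accel α = (-1.4720, -1.3667, -0.1215)
ω + α·dt = (-0.3736, 0.8317, 0.7939)
q⊗(0,ω) = (-0.0500000, 1.0621321, -0.4863963, -0.4156856)
q' = normalize(q + ½dt·q⊗(0,ω)) = (-0.7080, 0.0265, 0.4876, -0.5101)
a = F/m = (0.1800, -0.7800, 0.7600)
p' = p + v·dt = (-1.2900, -1.2250, 2.7000)
v' = v + a·dt = (-1.7910, -0.5390, 0.0380)

p' = (-1.2900, -1.2250, 2.7000)
q' = (-0.7080, 0.0265, 0.4876, -0.5101)
v' = (-1.7910, -0.5390, 0.0380)
ω' = (-0.3736, 0.8317, 0.7939)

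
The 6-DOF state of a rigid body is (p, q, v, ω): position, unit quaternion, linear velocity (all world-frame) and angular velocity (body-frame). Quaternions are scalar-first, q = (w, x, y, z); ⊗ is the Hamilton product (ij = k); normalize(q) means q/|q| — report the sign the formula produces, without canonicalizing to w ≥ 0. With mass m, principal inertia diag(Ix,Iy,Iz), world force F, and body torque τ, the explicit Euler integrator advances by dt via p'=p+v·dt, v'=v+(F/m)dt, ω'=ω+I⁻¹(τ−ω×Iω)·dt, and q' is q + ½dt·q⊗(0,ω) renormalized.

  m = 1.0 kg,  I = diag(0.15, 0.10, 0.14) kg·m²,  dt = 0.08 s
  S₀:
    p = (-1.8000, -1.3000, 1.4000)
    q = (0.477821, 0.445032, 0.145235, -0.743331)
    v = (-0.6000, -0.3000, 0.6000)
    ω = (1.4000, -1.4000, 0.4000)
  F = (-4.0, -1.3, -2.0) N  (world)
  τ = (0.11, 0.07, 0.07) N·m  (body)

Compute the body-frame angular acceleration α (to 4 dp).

α = (0.8827, 0.6440, -0.2000)

precession coupling ω×(Iω) = (-0.0224, 0.0056, 0.0980)
α = I⁻¹(τ − ω×Iω) = (0.8827, 0.6440, -0.2000)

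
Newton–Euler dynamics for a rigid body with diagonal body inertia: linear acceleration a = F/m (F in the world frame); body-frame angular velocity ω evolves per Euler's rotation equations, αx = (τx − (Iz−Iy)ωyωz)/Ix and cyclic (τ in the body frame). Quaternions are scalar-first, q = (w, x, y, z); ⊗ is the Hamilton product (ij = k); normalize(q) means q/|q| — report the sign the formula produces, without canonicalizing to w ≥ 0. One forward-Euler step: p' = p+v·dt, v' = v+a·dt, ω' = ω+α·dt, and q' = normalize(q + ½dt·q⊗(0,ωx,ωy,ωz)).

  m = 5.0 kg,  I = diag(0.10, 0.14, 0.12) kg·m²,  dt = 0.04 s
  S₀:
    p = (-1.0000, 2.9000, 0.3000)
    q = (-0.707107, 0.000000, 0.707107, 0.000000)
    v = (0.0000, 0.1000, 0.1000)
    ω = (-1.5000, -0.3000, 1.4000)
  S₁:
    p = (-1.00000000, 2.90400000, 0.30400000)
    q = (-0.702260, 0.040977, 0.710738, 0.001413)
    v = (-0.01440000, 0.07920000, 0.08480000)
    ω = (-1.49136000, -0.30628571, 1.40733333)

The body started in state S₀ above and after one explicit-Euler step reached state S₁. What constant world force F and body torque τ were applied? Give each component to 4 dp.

rate change Δω = (0.00864000, -0.00628571, 0.00733333)
ω₀×(Iω₀) = (0.0084, 0.0420, 0.0180)
I·α + gyro = (0.0300, 0.0200, 0.0400)
Δv = v₁−v₀ = (-0.01440000, -0.02080000, -0.01520000)
applied force F = (-1.8000, -2.6000, -1.9000)

F = (-1.8000, -2.6000, -1.9000)
τ = (0.0300, 0.0200, 0.0400)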